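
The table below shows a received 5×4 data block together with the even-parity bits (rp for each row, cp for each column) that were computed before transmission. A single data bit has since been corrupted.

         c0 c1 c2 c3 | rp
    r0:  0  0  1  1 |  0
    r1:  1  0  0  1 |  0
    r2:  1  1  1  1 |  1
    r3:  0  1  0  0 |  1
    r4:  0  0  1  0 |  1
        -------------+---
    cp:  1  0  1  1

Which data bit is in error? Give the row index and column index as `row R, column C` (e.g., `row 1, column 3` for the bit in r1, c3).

row 2, column 0

Recompute each row's even parity and compare to rp:
  r0: data parity 0, sent rp 0 → ok
  r1: data parity 0, sent rp 0 → ok
  r2: data parity 0, sent rp 1 → mismatch
  r3: data parity 1, sent rp 1 → ok
  r4: data parity 1, sent rp 1 → ok
Recompute each column's even parity and compare to cp:
  c0: data parity 0, sent cp 1 → mismatch
  c1: data parity 0, sent cp 0 → ok
  c2: data parity 1, sent cp 1 → ok
  c3: data parity 1, sent cp 1 → ok
Exactly one row (r2) and one column (c0) fail → the flipped bit is at their intersection.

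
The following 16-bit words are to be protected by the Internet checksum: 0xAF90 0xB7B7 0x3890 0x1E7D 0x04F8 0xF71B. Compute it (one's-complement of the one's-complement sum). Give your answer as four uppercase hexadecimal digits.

4596

One's-complement addition (fold any carry out of bit 15 back into bit 0):
  0xAF90 + 0xB7B7 = 0x16747 → wrap carry → 0x6748
  0x6748 + 0x3890 = 0x09FD8
  0x9FD8 + 0x1E7D = 0x0BE55
  0xBE55 + 0x04F8 = 0x0C34D
  0xC34D + 0xF71B = 0x1BA68 → wrap carry → 0xBA69
One's-complement sum = 0xBA69.
Checksum = ~0xBA69 & 0xFFFF = 0x4596.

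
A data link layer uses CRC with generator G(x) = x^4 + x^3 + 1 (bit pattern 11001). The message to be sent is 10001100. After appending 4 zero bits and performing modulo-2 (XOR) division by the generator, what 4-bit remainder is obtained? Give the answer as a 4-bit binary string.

0101

Append 4 zeros: 100011000000. Divide by 11001 (XOR where the leading bit is 1):
  pos 0: 10001 XOR 11001 = 01000
  pos 1: 10001 XOR 11001 = 01000
  pos 2: 10000 XOR 11001 = 01001
  pos 3: 10010 XOR 11001 = 01011
  pos 4: 10110 XOR 11001 = 01111
  pos 5: 11110 XOR 11001 = 00111
  pos 7: 11100 XOR 11001 = 00101
Remainder (last 4 bits) = 0101. This is the CRC / FCS.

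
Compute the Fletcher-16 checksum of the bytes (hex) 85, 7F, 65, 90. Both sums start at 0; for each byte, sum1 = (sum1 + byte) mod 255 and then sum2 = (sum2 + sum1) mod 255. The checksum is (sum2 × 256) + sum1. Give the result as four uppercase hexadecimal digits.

Running sums (mod 255):
  after byte 0 (85): sum1=133, sum2=133
  after byte 1 (7F): sum1=5, sum2=138
  after byte 2 (65): sum1=106, sum2=244
  after byte 3 (90): sum1=250, sum2=239
Checksum = sum2·256 + sum1 = 239·256 + 250 = 61434 = 0xEFFA.

EFFA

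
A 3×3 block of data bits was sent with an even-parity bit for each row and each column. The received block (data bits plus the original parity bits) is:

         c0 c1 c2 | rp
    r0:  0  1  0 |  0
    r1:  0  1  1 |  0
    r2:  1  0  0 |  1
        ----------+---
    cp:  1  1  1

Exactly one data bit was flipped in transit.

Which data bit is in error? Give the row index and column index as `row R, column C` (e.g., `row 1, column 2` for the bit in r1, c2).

Recompute each row's even parity and compare to rp:
  r0: data parity 1, sent rp 0 → mismatch
  r1: data parity 0, sent rp 0 → ok
  r2: data parity 1, sent rp 1 → ok
Recompute each column's even parity and compare to cp:
  c0: data parity 1, sent cp 1 → ok
  c1: data parity 0, sent cp 1 → mismatch
  c2: data parity 1, sent cp 1 → ok
Exactly one row (r0) and one column (c1) fail → the flipped bit is at their intersection.

row 0, column 1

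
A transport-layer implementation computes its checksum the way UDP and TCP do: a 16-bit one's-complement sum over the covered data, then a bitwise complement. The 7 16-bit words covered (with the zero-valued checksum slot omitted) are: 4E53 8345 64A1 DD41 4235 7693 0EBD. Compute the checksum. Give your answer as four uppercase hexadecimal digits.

One's-complement addition (fold any carry out of bit 15 back into bit 0):
  0x4E53 + 0x8345 = 0x0D198
  0xD198 + 0x64A1 = 0x13639 → wrap carry → 0x363A
  0x363A + 0xDD41 = 0x1137B → wrap carry → 0x137C
  0x137C + 0x4235 = 0x055B1
  0x55B1 + 0x7693 = 0x0CC44
  0xCC44 + 0x0EBD = 0x0DB01
One's-complement sum = 0xDB01.
Checksum = ~0xDB01 & 0xFFFF = 0x24FE.

24FE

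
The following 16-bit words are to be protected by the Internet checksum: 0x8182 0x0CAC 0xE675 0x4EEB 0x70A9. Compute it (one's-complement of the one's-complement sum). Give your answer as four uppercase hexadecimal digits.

One's-complement addition (fold any carry out of bit 15 back into bit 0):
  0x8182 + 0x0CAC = 0x08E2E
  0x8E2E + 0xE675 = 0x174A3 → wrap carry → 0x74A4
  0x74A4 + 0x4EEB = 0x0C38F
  0xC38F + 0x70A9 = 0x13438 → wrap carry → 0x3439
One's-complement sum = 0x3439.
Checksum = ~0x3439 & 0xFFFF = 0xCBC6.

CBC6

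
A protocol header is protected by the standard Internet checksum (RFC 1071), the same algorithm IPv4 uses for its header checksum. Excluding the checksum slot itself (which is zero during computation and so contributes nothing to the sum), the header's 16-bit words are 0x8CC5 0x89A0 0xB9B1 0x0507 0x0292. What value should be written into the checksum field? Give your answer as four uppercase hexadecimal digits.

One's-complement addition (fold any carry out of bit 15 back into bit 0):
  0x8CC5 + 0x89A0 = 0x11665 → wrap carry → 0x1666
  0x1666 + 0xB9B1 = 0x0D017
  0xD017 + 0x0507 = 0x0D51E
  0xD51E + 0x0292 = 0x0D7B0
One's-complement sum = 0xD7B0.
Checksum = ~0xD7B0 & 0xFFFF = 0x284F.

284F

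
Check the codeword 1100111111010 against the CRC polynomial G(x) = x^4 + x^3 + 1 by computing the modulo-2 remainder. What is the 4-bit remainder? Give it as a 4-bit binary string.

Modulo-2 division of 1100111111010 by 11001:
  pos 0: 11001 XOR 11001 = 00000
  pos 5: 11111 XOR 11001 = 00110
  pos 7: 11001 XOR 11001 = 00000
Remainder = 0000 (zero — the frame passes the CRC check).

0000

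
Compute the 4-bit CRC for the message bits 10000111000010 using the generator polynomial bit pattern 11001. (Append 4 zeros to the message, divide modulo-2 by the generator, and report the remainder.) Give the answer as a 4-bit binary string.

1011

Append 4 zeros: 100001110000100000. Divide by 11001 (XOR where the leading bit is 1):
  pos 0: 10000 XOR 11001 = 01001
  pos 1: 10011 XOR 11001 = 01010
  pos 2: 10101 XOR 11001 = 01100
  pos 3: 11001 XOR 11001 = 00000
  pos 12: 10000 XOR 11001 = 01001
  pos 13: 10010 XOR 11001 = 01011
Remainder (last 4 bits) = 1011. This is the CRC / FCS.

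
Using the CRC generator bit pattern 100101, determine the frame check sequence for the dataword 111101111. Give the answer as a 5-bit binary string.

10010

Append 5 zeros: 11110111100000. Divide by 100101 (XOR where the leading bit is 1):
  pos 0: 111101 XOR 100101 = 011000
  pos 1: 110001 XOR 100101 = 010100
  pos 2: 101001 XOR 100101 = 001100
  pos 4: 110010 XOR 100101 = 010111
  pos 5: 101110 XOR 100101 = 001011
  pos 7: 101100 XOR 100101 = 001001
Remainder (last 5 bits) = 10010. This is the CRC / FCS.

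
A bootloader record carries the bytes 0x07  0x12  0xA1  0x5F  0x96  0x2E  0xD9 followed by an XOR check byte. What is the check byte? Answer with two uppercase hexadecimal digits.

8A

XOR the bytes together:
  start with 0x07
  0x07 ⊕ 0x12 = 0x15
  0x15 ⊕ 0xA1 = 0xB4
  0xB4 ⊕ 0x5F = 0xEB
  0xEB ⊕ 0x96 = 0x7D
  0x7D ⊕ 0x2E = 0x53
  0x53 ⊕ 0xD9 = 0x8A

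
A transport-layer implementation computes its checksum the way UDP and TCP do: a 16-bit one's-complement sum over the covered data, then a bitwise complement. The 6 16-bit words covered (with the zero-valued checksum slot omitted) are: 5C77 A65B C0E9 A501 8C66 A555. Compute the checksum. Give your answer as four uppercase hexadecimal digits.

One's-complement addition (fold any carry out of bit 15 back into bit 0):
  0x5C77 + 0xA65B = 0x102D2 → wrap carry → 0x02D3
  0x02D3 + 0xC0E9 = 0x0C3BC
  0xC3BC + 0xA501 = 0x168BD → wrap carry → 0x68BE
  0x68BE + 0x8C66 = 0x0F524
  0xF524 + 0xA555 = 0x19A79 → wrap carry → 0x9A7A
One's-complement sum = 0x9A7A.
Checksum = ~0x9A7A & 0xFFFF = 0x6585.

6585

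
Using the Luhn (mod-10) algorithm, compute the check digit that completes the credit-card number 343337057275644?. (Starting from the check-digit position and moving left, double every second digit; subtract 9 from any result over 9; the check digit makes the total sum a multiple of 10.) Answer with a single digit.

1

Partial digits right→left: 4 4 6 5 7 2 7 5 0 7 3 3 3 4 3
Double every second digit counting from the check-digit position (so the 1st, 3rd, 5th, ... of the partial from the right).
  doubled (with −9 where >9): 8 3 5 5 0 6 6 6 → sum 39
  kept as-is: 4 5 2 5 7 3 4 → sum 30
Total = 39 + 30 = 69.
Check digit = (10 − (69 mod 10)) mod 10 = 1.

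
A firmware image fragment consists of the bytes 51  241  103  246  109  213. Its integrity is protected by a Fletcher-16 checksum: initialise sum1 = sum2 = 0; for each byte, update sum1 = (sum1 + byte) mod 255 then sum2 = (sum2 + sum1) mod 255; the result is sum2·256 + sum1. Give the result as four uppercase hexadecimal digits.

Running sums (mod 255):
  after byte 0 (51): sum1=51, sum2=51
  after byte 1 (241): sum1=37, sum2=88
  after byte 2 (103): sum1=140, sum2=228
  after byte 3 (246): sum1=131, sum2=104
  after byte 4 (109): sum1=240, sum2=89
  after byte 5 (213): sum1=198, sum2=32
Checksum = sum2·256 + sum1 = 32·256 + 198 = 8390 = 0x20C6.

20C6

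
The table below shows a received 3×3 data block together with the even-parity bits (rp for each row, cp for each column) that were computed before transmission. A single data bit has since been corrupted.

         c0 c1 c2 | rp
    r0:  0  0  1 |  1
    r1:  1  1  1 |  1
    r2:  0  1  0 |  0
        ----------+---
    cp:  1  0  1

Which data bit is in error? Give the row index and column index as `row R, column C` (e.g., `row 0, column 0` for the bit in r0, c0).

Recompute each row's even parity and compare to rp:
  r0: data parity 1, sent rp 1 → ok
  r1: data parity 1, sent rp 1 → ok
  r2: data parity 1, sent rp 0 → mismatch
Recompute each column's even parity and compare to cp:
  c0: data parity 1, sent cp 1 → ok
  c1: data parity 0, sent cp 0 → ok
  c2: data parity 0, sent cp 1 → mismatch
Exactly one row (r2) and one column (c2) fail → the flipped bit is at their intersection.

row 2, column 2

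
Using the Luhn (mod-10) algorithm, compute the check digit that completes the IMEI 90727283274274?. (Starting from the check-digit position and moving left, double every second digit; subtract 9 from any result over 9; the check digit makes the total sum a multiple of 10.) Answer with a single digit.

Partial digits right→left: 4 7 2 4 7 2 3 8 2 7 2 7 0 9
Double every second digit counting from the check-digit position (so the 1st, 3rd, 5th, ... of the partial from the right).
  doubled (with −9 where >9): 8 4 5 6 4 4 0 → sum 31
  kept as-is: 7 4 2 8 7 7 9 → sum 44
Total = 31 + 44 = 75.
Check digit = (10 − (75 mod 10)) mod 10 = 5.

5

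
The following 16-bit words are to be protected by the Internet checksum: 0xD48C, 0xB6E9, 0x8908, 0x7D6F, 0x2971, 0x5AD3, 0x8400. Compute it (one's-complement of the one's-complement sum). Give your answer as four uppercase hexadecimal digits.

65CC

One's-complement addition (fold any carry out of bit 15 back into bit 0):
  0xD48C + 0xB6E9 = 0x18B75 → wrap carry → 0x8B76
  0x8B76 + 0x8908 = 0x1147E → wrap carry → 0x147F
  0x147F + 0x7D6F = 0x091EE
  0x91EE + 0x2971 = 0x0BB5F
  0xBB5F + 0x5AD3 = 0x11632 → wrap carry → 0x1633
  0x1633 + 0x8400 = 0x09A33
One's-complement sum = 0x9A33.
Checksum = ~0x9A33 & 0xFFFF = 0x65CC.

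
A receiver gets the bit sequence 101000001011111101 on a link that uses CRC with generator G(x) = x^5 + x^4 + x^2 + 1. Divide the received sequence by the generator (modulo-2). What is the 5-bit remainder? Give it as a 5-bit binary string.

Modulo-2 division of 101000001011111101 by 110101:
  pos 0: 101000 XOR 110101 = 011101
  pos 1: 111010 XOR 110101 = 001111
  pos 3: 111101 XOR 110101 = 001000
  pos 5: 100001 XOR 110101 = 010100
  pos 6: 101001 XOR 110101 = 011100
  pos 7: 111001 XOR 110101 = 001100
  pos 9: 110011 XOR 110101 = 000110
  pos 12: 110101 XOR 110101 = 000000
Remainder = 00000 (zero — the frame passes the CRC check).

00000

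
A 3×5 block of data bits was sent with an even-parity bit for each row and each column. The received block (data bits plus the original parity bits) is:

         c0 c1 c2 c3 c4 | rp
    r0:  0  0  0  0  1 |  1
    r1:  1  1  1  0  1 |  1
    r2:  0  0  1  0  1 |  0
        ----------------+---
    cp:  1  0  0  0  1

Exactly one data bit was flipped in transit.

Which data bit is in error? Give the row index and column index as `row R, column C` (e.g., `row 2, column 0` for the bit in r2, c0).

row 1, column 1

Recompute each row's even parity and compare to rp:
  r0: data parity 1, sent rp 1 → ok
  r1: data parity 0, sent rp 1 → mismatch
  r2: data parity 0, sent rp 0 → ok
Recompute each column's even parity and compare to cp:
  c0: data parity 1, sent cp 1 → ok
  c1: data parity 1, sent cp 0 → mismatch
  c2: data parity 0, sent cp 0 → ok
  c3: data parity 0, sent cp 0 → ok
  c4: data parity 1, sent cp 1 → ok
Exactly one row (r1) and one column (c1) fail → the flipped bit is at their intersection.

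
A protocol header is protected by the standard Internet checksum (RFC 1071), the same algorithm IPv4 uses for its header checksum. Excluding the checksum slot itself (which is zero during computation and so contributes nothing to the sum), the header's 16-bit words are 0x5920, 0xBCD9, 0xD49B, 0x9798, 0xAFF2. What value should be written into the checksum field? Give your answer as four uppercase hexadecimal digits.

CDDE

One's-complement addition (fold any carry out of bit 15 back into bit 0):
  0x5920 + 0xBCD9 = 0x115F9 → wrap carry → 0x15FA
  0x15FA + 0xD49B = 0x0EA95
  0xEA95 + 0x9798 = 0x1822D → wrap carry → 0x822E
  0x822E + 0xAFF2 = 0x13220 → wrap carry → 0x3221
One's-complement sum = 0x3221.
Checksum = ~0x3221 & 0xFFFF = 0xCDDE.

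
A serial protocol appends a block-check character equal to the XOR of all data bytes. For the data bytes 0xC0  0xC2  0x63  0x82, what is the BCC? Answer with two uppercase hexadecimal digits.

E3

XOR the bytes together:
  start with 0xC0
  0xC0 ⊕ 0xC2 = 0x02
  0x02 ⊕ 0x63 = 0x61
  0x61 ⊕ 0x82 = 0xE3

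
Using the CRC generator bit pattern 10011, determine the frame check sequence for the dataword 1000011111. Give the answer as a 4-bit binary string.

1010

Append 4 zeros: 10000111110000. Divide by 10011 (XOR where the leading bit is 1):
  pos 0: 10000 XOR 10011 = 00011
  pos 3: 11111 XOR 10011 = 01100
  pos 4: 11001 XOR 10011 = 01010
  pos 5: 10101 XOR 10011 = 00110
  pos 7: 11000 XOR 10011 = 01011
  pos 8: 10110 XOR 10011 = 00101
Remainder (last 4 bits) = 1010. This is the CRC / FCS.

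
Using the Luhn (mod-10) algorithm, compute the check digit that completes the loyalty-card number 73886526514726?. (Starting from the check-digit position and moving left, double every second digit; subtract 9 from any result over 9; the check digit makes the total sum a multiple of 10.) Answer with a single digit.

9

Partial digits right→left: 6 2 7 4 1 5 6 2 5 6 8 8 3 7
Double every second digit counting from the check-digit position (so the 1st, 3rd, 5th, ... of the partial from the right).
  doubled (with −9 where >9): 3 5 2 3 1 7 6 → sum 27
  kept as-is: 2 4 5 2 6 8 7 → sum 34
Total = 27 + 34 = 61.
Check digit = (10 − (61 mod 10)) mod 10 = 9.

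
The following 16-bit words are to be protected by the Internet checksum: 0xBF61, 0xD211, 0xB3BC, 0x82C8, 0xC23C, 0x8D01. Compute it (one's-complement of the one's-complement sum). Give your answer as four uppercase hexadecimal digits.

E8C8

One's-complement addition (fold any carry out of bit 15 back into bit 0):
  0xBF61 + 0xD211 = 0x19172 → wrap carry → 0x9173
  0x9173 + 0xB3BC = 0x1452F → wrap carry → 0x4530
  0x4530 + 0x82C8 = 0x0C7F8
  0xC7F8 + 0xC23C = 0x18A34 → wrap carry → 0x8A35
  0x8A35 + 0x8D01 = 0x11736 → wrap carry → 0x1737
One's-complement sum = 0x1737.
Checksum = ~0x1737 & 0xFFFF = 0xE8C8.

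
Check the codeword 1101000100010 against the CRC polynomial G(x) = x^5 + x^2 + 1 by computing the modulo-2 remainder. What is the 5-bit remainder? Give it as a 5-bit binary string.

10100

Modulo-2 division of 1101000100010 by 100101:
  pos 0: 110100 XOR 100101 = 010001
  pos 1: 100010 XOR 100101 = 000111
  pos 4: 111100 XOR 100101 = 011001
  pos 5: 110010 XOR 100101 = 010111
  pos 6: 101111 XOR 100101 = 001010
Remainder = 10100 (nonzero — an error is detected).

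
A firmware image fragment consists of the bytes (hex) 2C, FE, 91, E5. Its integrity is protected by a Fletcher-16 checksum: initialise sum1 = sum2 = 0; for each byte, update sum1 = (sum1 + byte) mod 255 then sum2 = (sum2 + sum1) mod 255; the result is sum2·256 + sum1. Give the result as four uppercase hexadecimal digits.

Running sums (mod 255):
  after byte 0 (2C): sum1=44, sum2=44
  after byte 1 (FE): sum1=43, sum2=87
  after byte 2 (91): sum1=188, sum2=20
  after byte 3 (E5): sum1=162, sum2=182
Checksum = sum2·256 + sum1 = 182·256 + 162 = 46754 = 0xB6A2.

B6A2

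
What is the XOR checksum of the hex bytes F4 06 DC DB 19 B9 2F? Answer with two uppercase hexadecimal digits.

XOR the bytes together:
  start with 0xF4
  0xF4 ⊕ 0x06 = 0xF2
  0xF2 ⊕ 0xDC = 0x2E
  0x2E ⊕ 0xDB = 0xF5
  0xF5 ⊕ 0x19 = 0xEC
  0xEC ⊕ 0xB9 = 0x55
  0x55 ⊕ 0x2F = 0x7A

7A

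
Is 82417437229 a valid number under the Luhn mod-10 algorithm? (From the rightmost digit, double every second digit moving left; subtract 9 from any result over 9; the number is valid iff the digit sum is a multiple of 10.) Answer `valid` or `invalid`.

invalid

From the right, keep odd positions and double even positions (subtract 9 from any doubled value over 9):
  doubled (positions 2,4,...): 4 5 8 2 4 → sum 23
  kept (positions 1,3,...): 9 2 3 7 4 8 → sum 33
Total = 56.
56 mod 10 = 6, so the number is invalid.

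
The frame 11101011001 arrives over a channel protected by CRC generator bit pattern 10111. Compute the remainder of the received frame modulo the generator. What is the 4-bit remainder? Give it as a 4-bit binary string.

1011

Modulo-2 division of 11101011001 by 10111:
  pos 0: 11101 XOR 10111 = 01010
  pos 1: 10100 XOR 10111 = 00011
  pos 4: 11110 XOR 10111 = 01001
  pos 5: 10010 XOR 10111 = 00101
Remainder = 1011 (nonzero — an error is detected).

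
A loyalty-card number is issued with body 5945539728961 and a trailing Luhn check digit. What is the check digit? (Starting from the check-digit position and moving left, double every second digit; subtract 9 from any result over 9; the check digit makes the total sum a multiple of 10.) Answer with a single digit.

8

Partial digits right→left: 1 6 9 8 2 7 9 3 5 5 4 9 5
Double every second digit counting from the check-digit position (so the 1st, 3rd, 5th, ... of the partial from the right).
  doubled (with −9 where >9): 2 9 4 9 1 8 1 → sum 34
  kept as-is: 6 8 7 3 5 9 → sum 38
Total = 34 + 38 = 72.
Check digit = (10 − (72 mod 10)) mod 10 = 8.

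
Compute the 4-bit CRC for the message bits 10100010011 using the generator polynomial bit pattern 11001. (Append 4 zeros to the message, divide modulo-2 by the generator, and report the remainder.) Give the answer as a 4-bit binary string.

0011

Append 4 zeros: 101000100110000. Divide by 11001 (XOR where the leading bit is 1):
  pos 0: 10100 XOR 11001 = 01101
  pos 1: 11010 XOR 11001 = 00011
  pos 4: 11100 XOR 11001 = 00101
  pos 6: 10111 XOR 11001 = 01110
  pos 7: 11100 XOR 11001 = 00101
  pos 9: 10100 XOR 11001 = 01101
  pos 10: 11010 XOR 11001 = 00011
Remainder (last 4 bits) = 0011. This is the CRC / FCS.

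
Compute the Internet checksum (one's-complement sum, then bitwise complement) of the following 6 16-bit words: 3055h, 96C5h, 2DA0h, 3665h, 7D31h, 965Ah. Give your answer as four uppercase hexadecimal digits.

C153

One's-complement addition (fold any carry out of bit 15 back into bit 0):
  0x3055 + 0x96C5 = 0x0C71A
  0xC71A + 0x2DA0 = 0x0F4BA
  0xF4BA + 0x3665 = 0x12B1F → wrap carry → 0x2B20
  0x2B20 + 0x7D31 = 0x0A851
  0xA851 + 0x965A = 0x13EAB → wrap carry → 0x3EAC
One's-complement sum = 0x3EAC.
Checksum = ~0x3EAC & 0xFFFF = 0xC153.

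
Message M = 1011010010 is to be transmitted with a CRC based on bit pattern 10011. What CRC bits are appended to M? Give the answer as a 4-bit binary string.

0111

Append 4 zeros: 10110100100000. Divide by 10011 (XOR where the leading bit is 1):
  pos 0: 10110 XOR 10011 = 00101
  pos 2: 10110 XOR 10011 = 00101
  pos 4: 10101 XOR 10011 = 00110
  pos 6: 11000 XOR 10011 = 01011
  pos 7: 10110 XOR 10011 = 00101
  pos 9: 10100 XOR 10011 = 00111
Remainder (last 4 bits) = 0111. This is the CRC / FCS.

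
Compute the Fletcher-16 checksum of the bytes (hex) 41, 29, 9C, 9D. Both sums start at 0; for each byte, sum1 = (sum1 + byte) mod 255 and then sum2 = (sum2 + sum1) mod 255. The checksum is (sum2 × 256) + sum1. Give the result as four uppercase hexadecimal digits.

57A4

Running sums (mod 255):
  after byte 0 (41): sum1=65, sum2=65
  after byte 1 (29): sum1=106, sum2=171
  after byte 2 (9C): sum1=7, sum2=178
  after byte 3 (9D): sum1=164, sum2=87
Checksum = sum2·256 + sum1 = 87·256 + 164 = 22436 = 0x57A4.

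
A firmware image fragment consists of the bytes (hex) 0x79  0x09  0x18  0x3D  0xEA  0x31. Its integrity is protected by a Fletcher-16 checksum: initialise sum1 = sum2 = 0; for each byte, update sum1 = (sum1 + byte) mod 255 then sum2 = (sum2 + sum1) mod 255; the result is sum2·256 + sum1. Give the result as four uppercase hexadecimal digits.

25F3

Running sums (mod 255):
  after byte 0 (0x79): sum1=121, sum2=121
  after byte 1 (0x09): sum1=130, sum2=251
  after byte 2 (0x18): sum1=154, sum2=150
  after byte 3 (0x3D): sum1=215, sum2=110
  after byte 4 (0xEA): sum1=194, sum2=49
  after byte 5 (0x31): sum1=243, sum2=37
Checksum = sum2·256 + sum1 = 37·256 + 243 = 9715 = 0x25F3.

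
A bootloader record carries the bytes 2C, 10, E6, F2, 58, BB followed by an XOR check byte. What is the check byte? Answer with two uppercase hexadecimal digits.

XOR the bytes together:
  start with 0x2C
  0x2C ⊕ 0x10 = 0x3C
  0x3C ⊕ 0xE6 = 0xDA
  0xDA ⊕ 0xF2 = 0x28
  0x28 ⊕ 0x58 = 0x70
  0x70 ⊕ 0xBB = 0xCB

CB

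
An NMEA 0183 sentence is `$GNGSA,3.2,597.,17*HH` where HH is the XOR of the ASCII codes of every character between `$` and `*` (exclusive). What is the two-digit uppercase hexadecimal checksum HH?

4C

XOR the ASCII codes of the payload characters:
  'G' = 0x47 → acc = 0x47
  'N' = 0x4E → acc = 0x09
  'G' = 0x47 → acc = 0x4E
  'S' = 0x53 → acc = 0x1D
  'A' = 0x41 → acc = 0x5C
  ',' = 0x2C → acc = 0x70
  '3' = 0x33 → acc = 0x43
  '.' = 0x2E → acc = 0x6D
  '2' = 0x32 → acc = 0x5F
  ',' = 0x2C → acc = 0x73
  '5' = 0x35 → acc = 0x46
  '9' = 0x39 → acc = 0x7F
  '7' = 0x37 → acc = 0x48
  '.' = 0x2E → acc = 0x66
  ',' = 0x2C → acc = 0x4A
  '1' = 0x31 → acc = 0x7B
  '7' = 0x37 → acc = 0x4C
Checksum = 0x4C.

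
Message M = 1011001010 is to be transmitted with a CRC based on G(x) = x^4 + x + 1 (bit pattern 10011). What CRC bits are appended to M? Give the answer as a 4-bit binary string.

1001

Append 4 zeros: 10110010100000. Divide by 10011 (XOR where the leading bit is 1):
  pos 0: 10110 XOR 10011 = 00101
  pos 2: 10101 XOR 10011 = 00110
  pos 4: 11001 XOR 10011 = 01010
  pos 5: 10100 XOR 10011 = 00111
  pos 7: 11100 XOR 10011 = 01111
  pos 8: 11110 XOR 10011 = 01101
  pos 9: 11010 XOR 10011 = 01001
Remainder (last 4 bits) = 1001. This is the CRC / FCS.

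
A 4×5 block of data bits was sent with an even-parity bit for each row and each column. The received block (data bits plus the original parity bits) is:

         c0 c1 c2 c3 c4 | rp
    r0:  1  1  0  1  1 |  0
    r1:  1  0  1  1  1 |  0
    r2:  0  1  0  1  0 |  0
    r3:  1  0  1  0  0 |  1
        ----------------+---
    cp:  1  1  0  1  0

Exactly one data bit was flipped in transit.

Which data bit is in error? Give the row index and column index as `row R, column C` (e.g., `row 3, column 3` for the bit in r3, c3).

Recompute each row's even parity and compare to rp:
  r0: data parity 0, sent rp 0 → ok
  r1: data parity 0, sent rp 0 → ok
  r2: data parity 0, sent rp 0 → ok
  r3: data parity 0, sent rp 1 → mismatch
Recompute each column's even parity and compare to cp:
  c0: data parity 1, sent cp 1 → ok
  c1: data parity 0, sent cp 1 → mismatch
  c2: data parity 0, sent cp 0 → ok
  c3: data parity 1, sent cp 1 → ok
  c4: data parity 0, sent cp 0 → ok
Exactly one row (r3) and one column (c1) fail → the flipped bit is at their intersection.

row 3, column 1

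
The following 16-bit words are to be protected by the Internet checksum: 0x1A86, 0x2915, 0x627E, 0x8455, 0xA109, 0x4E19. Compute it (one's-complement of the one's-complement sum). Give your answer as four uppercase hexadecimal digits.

One's-complement addition (fold any carry out of bit 15 back into bit 0):
  0x1A86 + 0x2915 = 0x0439B
  0x439B + 0x627E = 0x0A619
  0xA619 + 0x8455 = 0x12A6E → wrap carry → 0x2A6F
  0x2A6F + 0xA109 = 0x0CB78
  0xCB78 + 0x4E19 = 0x11991 → wrap carry → 0x1992
One's-complement sum = 0x1992.
Checksum = ~0x1992 & 0xFFFF = 0xE66D.

E66D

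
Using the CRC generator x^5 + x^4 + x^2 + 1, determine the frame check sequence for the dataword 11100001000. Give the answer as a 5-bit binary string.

00000

Append 5 zeros: 1110000100000000. Divide by 110101 (XOR where the leading bit is 1):
  pos 0: 111000 XOR 110101 = 001101
  pos 2: 110101 XOR 110101 = 000000
Remainder (last 5 bits) = 00000. This is the CRC / FCS.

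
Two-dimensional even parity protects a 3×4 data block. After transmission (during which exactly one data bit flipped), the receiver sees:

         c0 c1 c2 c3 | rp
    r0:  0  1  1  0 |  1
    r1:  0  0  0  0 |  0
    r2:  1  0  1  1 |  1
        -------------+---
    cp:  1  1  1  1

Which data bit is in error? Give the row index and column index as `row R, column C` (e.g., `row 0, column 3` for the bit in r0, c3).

row 0, column 2

Recompute each row's even parity and compare to rp:
  r0: data parity 0, sent rp 1 → mismatch
  r1: data parity 0, sent rp 0 → ok
  r2: data parity 1, sent rp 1 → ok
Recompute each column's even parity and compare to cp:
  c0: data parity 1, sent cp 1 → ok
  c1: data parity 1, sent cp 1 → ok
  c2: data parity 0, sent cp 1 → mismatch
  c3: data parity 1, sent cp 1 → ok
Exactly one row (r0) and one column (c2) fail → the flipped bit is at their intersection.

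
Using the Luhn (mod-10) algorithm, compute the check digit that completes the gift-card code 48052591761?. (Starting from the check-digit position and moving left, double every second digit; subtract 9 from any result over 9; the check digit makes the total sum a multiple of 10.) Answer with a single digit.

7

Partial digits right→left: 1 6 7 1 9 5 2 5 0 8 4
Double every second digit counting from the check-digit position (so the 1st, 3rd, 5th, ... of the partial from the right).
  doubled (with −9 where >9): 2 5 9 4 0 8 → sum 28
  kept as-is: 6 1 5 5 8 → sum 25
Total = 28 + 25 = 53.
Check digit = (10 − (53 mod 10)) mod 10 = 7.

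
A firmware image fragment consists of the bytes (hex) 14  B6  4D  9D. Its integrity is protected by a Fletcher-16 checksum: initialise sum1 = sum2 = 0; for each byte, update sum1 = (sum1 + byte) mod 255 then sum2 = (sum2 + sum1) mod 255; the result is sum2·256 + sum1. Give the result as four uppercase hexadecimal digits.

Running sums (mod 255):
  after byte 0 (14): sum1=20, sum2=20
  after byte 1 (B6): sum1=202, sum2=222
  after byte 2 (4D): sum1=24, sum2=246
  after byte 3 (9D): sum1=181, sum2=172
Checksum = sum2·256 + sum1 = 172·256 + 181 = 44213 = 0xACB5.

ACB5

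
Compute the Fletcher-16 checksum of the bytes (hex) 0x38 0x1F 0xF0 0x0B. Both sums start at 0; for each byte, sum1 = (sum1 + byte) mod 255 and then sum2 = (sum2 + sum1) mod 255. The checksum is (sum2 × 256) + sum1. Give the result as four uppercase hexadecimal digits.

2B53

Running sums (mod 255):
  after byte 0 (0x38): sum1=56, sum2=56
  after byte 1 (0x1F): sum1=87, sum2=143
  after byte 2 (0xF0): sum1=72, sum2=215
  after byte 3 (0x0B): sum1=83, sum2=43
Checksum = sum2·256 + sum1 = 43·256 + 83 = 11091 = 0x2B53.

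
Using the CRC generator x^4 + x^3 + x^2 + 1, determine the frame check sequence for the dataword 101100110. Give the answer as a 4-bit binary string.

Append 4 zeros: 1011001100000. Divide by 11101 (XOR where the leading bit is 1):
  pos 0: 10110 XOR 11101 = 01011
  pos 1: 10110 XOR 11101 = 01011
  pos 2: 10111 XOR 11101 = 01010
  pos 3: 10101 XOR 11101 = 01000
  pos 4: 10000 XOR 11101 = 01101
  pos 5: 11010 XOR 11101 = 00111
  pos 7: 11100 XOR 11101 = 00001
Remainder (last 4 bits) = 0010. This is the CRC / FCS.

0010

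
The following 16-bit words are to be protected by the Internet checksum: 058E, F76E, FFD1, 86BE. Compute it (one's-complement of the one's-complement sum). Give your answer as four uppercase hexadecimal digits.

7C72

One's-complement addition (fold any carry out of bit 15 back into bit 0):
  0x058E + 0xF76E = 0x0FCFC
  0xFCFC + 0xFFD1 = 0x1FCCD → wrap carry → 0xFCCE
  0xFCCE + 0x86BE = 0x1838C → wrap carry → 0x838D
One's-complement sum = 0x838D.
Checksum = ~0x838D & 0xFFFF = 0x7C72.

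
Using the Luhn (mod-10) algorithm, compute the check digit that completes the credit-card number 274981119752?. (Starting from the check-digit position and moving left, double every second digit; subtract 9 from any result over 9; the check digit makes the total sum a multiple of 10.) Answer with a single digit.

4

Partial digits right→left: 2 5 7 9 1 1 1 8 9 4 7 2
Double every second digit counting from the check-digit position (so the 1st, 3rd, 5th, ... of the partial from the right).
  doubled (with −9 where >9): 4 5 2 2 9 5 → sum 27
  kept as-is: 5 9 1 8 4 2 → sum 29
Total = 27 + 29 = 56.
Check digit = (10 − (56 mod 10)) mod 10 = 4.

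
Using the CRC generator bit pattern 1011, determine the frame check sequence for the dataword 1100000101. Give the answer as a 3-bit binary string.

101

Append 3 zeros: 1100000101000. Divide by 1011 (XOR where the leading bit is 1):
  pos 0: 1100 XOR 1011 = 0111
  pos 1: 1110 XOR 1011 = 0101
  pos 2: 1010 XOR 1011 = 0001
  pos 5: 1010 XOR 1011 = 0001
  pos 8: 1100 XOR 1011 = 0111
  pos 9: 1110 XOR 1011 = 0101
Remainder (last 3 bits) = 101. This is the CRC / FCS.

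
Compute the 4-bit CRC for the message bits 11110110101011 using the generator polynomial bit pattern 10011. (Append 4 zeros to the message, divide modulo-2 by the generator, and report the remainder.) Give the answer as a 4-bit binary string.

1011

Append 4 zeros: 111101101010110000. Divide by 10011 (XOR where the leading bit is 1):
  pos 0: 11110 XOR 10011 = 01101
  pos 1: 11011 XOR 10011 = 01000
  pos 2: 10001 XOR 10011 = 00010
  pos 5: 10010 XOR 10011 = 00001
  pos 9: 11011 XOR 10011 = 01000
  pos 10: 10000 XOR 10011 = 00011
  pos 13: 11000 XOR 10011 = 01011
Remainder (last 4 bits) = 1011. This is the CRC / FCS.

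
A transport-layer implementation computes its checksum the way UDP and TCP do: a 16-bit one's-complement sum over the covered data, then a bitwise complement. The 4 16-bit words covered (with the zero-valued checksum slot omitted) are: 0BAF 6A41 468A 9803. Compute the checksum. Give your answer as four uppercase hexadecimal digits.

AB81

One's-complement addition (fold any carry out of bit 15 back into bit 0):
  0x0BAF + 0x6A41 = 0x075F0
  0x75F0 + 0x468A = 0x0BC7A
  0xBC7A + 0x9803 = 0x1547D → wrap carry → 0x547E
One's-complement sum = 0x547E.
Checksum = ~0x547E & 0xFFFF = 0xAB81.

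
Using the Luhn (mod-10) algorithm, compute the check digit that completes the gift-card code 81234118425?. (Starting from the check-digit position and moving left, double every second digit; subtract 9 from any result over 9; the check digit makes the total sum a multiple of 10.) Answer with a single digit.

5

Partial digits right→left: 5 2 4 8 1 1 4 3 2 1 8
Double every second digit counting from the check-digit position (so the 1st, 3rd, 5th, ... of the partial from the right).
  doubled (with −9 where >9): 1 8 2 8 4 7 → sum 30
  kept as-is: 2 8 1 3 1 → sum 15
Total = 30 + 15 = 45.
Check digit = (10 − (45 mod 10)) mod 10 = 5.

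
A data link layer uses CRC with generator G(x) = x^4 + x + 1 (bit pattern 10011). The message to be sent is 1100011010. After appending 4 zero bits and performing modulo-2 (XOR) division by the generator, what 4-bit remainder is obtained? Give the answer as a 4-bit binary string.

1010

Append 4 zeros: 11000110100000. Divide by 10011 (XOR where the leading bit is 1):
  pos 0: 11000 XOR 10011 = 01011
  pos 1: 10111 XOR 10011 = 00100
  pos 3: 10010 XOR 10011 = 00001
  pos 7: 11000 XOR 10011 = 01011
  pos 8: 10110 XOR 10011 = 00101
Remainder (last 4 bits) = 1010. This is the CRC / FCS.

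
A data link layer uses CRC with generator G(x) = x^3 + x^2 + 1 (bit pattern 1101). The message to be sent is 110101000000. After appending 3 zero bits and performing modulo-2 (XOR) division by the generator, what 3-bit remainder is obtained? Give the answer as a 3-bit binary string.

100

Append 3 zeros: 110101000000000. Divide by 1101 (XOR where the leading bit is 1):
  pos 0: 1101 XOR 1101 = 0000
  pos 5: 1000 XOR 1101 = 0101
  pos 6: 1010 XOR 1101 = 0111
  pos 7: 1110 XOR 1101 = 0011
  pos 9: 1100 XOR 1101 = 0001
Remainder (last 3 bits) = 100. This is the CRC / FCS.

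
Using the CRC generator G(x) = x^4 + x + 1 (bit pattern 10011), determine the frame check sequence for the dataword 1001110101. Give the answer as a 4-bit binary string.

Append 4 zeros: 10011101010000. Divide by 10011 (XOR where the leading bit is 1):
  pos 0: 10011 XOR 10011 = 00000
  pos 5: 10101 XOR 10011 = 00110
  pos 7: 11000 XOR 10011 = 01011
  pos 8: 10110 XOR 10011 = 00101
Remainder (last 4 bits) = 1010. This is the CRC / FCS.

1010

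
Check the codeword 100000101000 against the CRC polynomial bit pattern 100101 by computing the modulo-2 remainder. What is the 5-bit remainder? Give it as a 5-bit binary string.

Modulo-2 division of 100000101000 by 100101:
  pos 0: 100000 XOR 100101 = 000101
  pos 3: 101101 XOR 100101 = 001000
  pos 5: 100000 XOR 100101 = 000101
Remainder = 01010 (nonzero — an error is detected).

01010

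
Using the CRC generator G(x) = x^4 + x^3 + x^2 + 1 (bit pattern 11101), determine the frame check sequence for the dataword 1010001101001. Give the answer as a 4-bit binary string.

0101

Append 4 zeros: 10100011010010000. Divide by 11101 (XOR where the leading bit is 1):
  pos 0: 10100 XOR 11101 = 01001
  pos 1: 10010 XOR 11101 = 01111
  pos 2: 11111 XOR 11101 = 00010
  pos 5: 10101 XOR 11101 = 01000
  pos 6: 10000 XOR 11101 = 01101
  pos 7: 11010 XOR 11101 = 00111
  pos 9: 11110 XOR 11101 = 00011
  pos 12: 11000 XOR 11101 = 00101
Remainder (last 4 bits) = 0101. This is the CRC / FCS.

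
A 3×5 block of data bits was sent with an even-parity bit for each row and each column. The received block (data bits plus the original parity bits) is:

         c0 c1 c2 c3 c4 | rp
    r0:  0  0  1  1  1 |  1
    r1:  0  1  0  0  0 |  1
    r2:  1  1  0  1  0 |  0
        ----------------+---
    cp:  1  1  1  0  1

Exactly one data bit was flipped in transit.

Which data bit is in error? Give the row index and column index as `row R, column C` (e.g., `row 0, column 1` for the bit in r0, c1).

Recompute each row's even parity and compare to rp:
  r0: data parity 1, sent rp 1 → ok
  r1: data parity 1, sent rp 1 → ok
  r2: data parity 1, sent rp 0 → mismatch
Recompute each column's even parity and compare to cp:
  c0: data parity 1, sent cp 1 → ok
  c1: data parity 0, sent cp 1 → mismatch
  c2: data parity 1, sent cp 1 → ok
  c3: data parity 0, sent cp 0 → ok
  c4: data parity 1, sent cp 1 → ok
Exactly one row (r2) and one column (c1) fail → the flipped bit is at their intersection.

row 2, column 1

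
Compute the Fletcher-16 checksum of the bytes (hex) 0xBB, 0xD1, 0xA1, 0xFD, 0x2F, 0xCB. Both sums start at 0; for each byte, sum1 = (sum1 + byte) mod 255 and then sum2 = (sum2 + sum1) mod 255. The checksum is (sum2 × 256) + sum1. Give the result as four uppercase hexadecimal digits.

Running sums (mod 255):
  after byte 0 (0xBB): sum1=187, sum2=187
  after byte 1 (0xD1): sum1=141, sum2=73
  after byte 2 (0xA1): sum1=47, sum2=120
  after byte 3 (0xFD): sum1=45, sum2=165
  after byte 4 (0x2F): sum1=92, sum2=2
  after byte 5 (0xCB): sum1=40, sum2=42
Checksum = sum2·256 + sum1 = 42·256 + 40 = 10792 = 0x2A28.

2A28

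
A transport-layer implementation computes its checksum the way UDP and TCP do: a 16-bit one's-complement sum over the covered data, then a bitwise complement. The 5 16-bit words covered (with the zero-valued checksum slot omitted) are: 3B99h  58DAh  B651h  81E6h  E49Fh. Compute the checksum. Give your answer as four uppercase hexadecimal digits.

4EB4

One's-complement addition (fold any carry out of bit 15 back into bit 0):
  0x3B99 + 0x58DA = 0x09473
  0x9473 + 0xB651 = 0x14AC4 → wrap carry → 0x4AC5
  0x4AC5 + 0x81E6 = 0x0CCAB
  0xCCAB + 0xE49F = 0x1B14A → wrap carry → 0xB14B
One's-complement sum = 0xB14B.
Checksum = ~0xB14B & 0xFFFF = 0x4EB4.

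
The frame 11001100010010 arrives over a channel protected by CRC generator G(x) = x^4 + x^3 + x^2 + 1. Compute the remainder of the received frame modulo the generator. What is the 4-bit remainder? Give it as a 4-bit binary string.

Modulo-2 division of 11001100010010 by 11101:
  pos 0: 11001 XOR 11101 = 00100
  pos 2: 10010 XOR 11101 = 01111
  pos 3: 11110 XOR 11101 = 00011
  pos 6: 11010 XOR 11101 = 00111
  pos 8: 11101 XOR 11101 = 00000
Remainder = 0000 (zero — the frame passes the CRC check).

0000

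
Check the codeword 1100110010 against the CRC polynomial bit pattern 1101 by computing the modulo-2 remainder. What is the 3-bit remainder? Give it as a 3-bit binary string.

000

Modulo-2 division of 1100110010 by 1101:
  pos 0: 1100 XOR 1101 = 0001
  pos 3: 1110 XOR 1101 = 0011
  pos 5: 1101 XOR 1101 = 0000
Remainder = 000 (zero — the frame passes the CRC check).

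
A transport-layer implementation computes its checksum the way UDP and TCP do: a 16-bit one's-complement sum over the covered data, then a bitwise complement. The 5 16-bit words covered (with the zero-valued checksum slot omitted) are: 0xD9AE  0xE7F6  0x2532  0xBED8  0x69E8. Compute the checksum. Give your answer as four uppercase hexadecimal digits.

One's-complement addition (fold any carry out of bit 15 back into bit 0):
  0xD9AE + 0xE7F6 = 0x1C1A4 → wrap carry → 0xC1A5
  0xC1A5 + 0x2532 = 0x0E6D7
  0xE6D7 + 0xBED8 = 0x1A5AF → wrap carry → 0xA5B0
  0xA5B0 + 0x69E8 = 0x10F98 → wrap carry → 0x0F99
One's-complement sum = 0x0F99.
Checksum = ~0x0F99 & 0xFFFF = 0xF066.

F066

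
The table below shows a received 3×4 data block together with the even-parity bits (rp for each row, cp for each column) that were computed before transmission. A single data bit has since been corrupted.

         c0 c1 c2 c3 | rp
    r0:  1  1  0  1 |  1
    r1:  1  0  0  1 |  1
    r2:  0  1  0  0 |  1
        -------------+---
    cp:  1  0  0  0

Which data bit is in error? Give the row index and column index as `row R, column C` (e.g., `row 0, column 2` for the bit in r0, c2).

row 1, column 0

Recompute each row's even parity and compare to rp:
  r0: data parity 1, sent rp 1 → ok
  r1: data parity 0, sent rp 1 → mismatch
  r2: data parity 1, sent rp 1 → ok
Recompute each column's even parity and compare to cp:
  c0: data parity 0, sent cp 1 → mismatch
  c1: data parity 0, sent cp 0 → ok
  c2: data parity 0, sent cp 0 → ok
  c3: data parity 0, sent cp 0 → ok
Exactly one row (r1) and one column (c0) fail → the flipped bit is at their intersection.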